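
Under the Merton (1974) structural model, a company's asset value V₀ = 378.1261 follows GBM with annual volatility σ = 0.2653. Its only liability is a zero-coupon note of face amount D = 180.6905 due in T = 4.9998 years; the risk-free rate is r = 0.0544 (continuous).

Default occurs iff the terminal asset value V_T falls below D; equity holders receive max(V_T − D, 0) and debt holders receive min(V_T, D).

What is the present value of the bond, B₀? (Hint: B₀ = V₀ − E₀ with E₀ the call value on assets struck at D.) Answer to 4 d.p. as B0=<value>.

B0=135.2858

d₁ = [ln(V₀/D) + (r + σ²/2)T] / (σ√T)
   = [ln(378.1261/180.6905) + (0.0544 + 0.5·0.2653²)·4.9998] / (0.2653·√4.9998)
   = [0.738442 + 0.447942] / 0.593217 = 1.999917
d₂ = d₁ − σ√T = 1.999917 − 0.593217 = 1.406700
N(d₁) = 0.977245,  N(d₂) = 0.920242,  e^(−rT) = 0.761863
E₀ = V₀·N(d₁) − D·e^(−rT)·N(d₂)
   = 378.1261·0.977245 − 180.6905·0.761863·0.920242 = 242.840278
B₀ = V₀ − E₀ = 378.1261 − 242.840278 = 135.285822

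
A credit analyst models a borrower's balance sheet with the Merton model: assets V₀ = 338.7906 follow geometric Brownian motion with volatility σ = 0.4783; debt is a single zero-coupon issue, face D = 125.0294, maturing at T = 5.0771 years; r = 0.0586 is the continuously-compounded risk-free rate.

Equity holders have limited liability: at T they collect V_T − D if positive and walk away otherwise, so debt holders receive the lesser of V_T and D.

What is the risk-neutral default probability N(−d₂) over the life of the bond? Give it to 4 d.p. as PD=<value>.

d₁ = [ln(V₀/D) + (r + σ²/2)T] / (σ√T)
   = [ln(338.7906/125.0294) + (0.0586 + 0.5·0.4783²)·5.0771] / (0.4783·√5.0771)
   = [0.996833 + 0.878264] / 1.077726 = 1.739865
d₂ = d₁ − σ√T = 1.739865 − 1.077726 = 0.662140
risk-neutral PD = N(−d₂) = N(-0.662140) = 0.253941

PD=0.2539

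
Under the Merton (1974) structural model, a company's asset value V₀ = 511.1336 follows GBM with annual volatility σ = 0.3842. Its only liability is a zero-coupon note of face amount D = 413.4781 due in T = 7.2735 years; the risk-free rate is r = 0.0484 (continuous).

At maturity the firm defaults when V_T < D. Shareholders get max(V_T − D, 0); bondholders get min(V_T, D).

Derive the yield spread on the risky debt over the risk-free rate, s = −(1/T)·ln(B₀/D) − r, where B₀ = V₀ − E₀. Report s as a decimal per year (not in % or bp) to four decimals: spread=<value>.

d₁ = [ln(V₀/D) + (r + σ²/2)T] / (σ√T)
   = [ln(511.1336/413.4781) + (0.0484 + 0.5·0.3842²)·7.2735] / (0.3842·√7.2735)
   = [0.212026 + 0.888857] / 1.036165 = 1.062459
d₂ = d₁ − σ√T = 1.062459 − 1.036165 = 0.026294
N(d₁) = 0.855986,  N(d₂) = 0.510488,  e^(−rT) = 0.703254
E₀ = V₀·N(d₁) − D·e^(−rT)·N(d₂)
   = 511.1336·0.855986 − 413.4781·0.703254·0.510488 = 289.083518
B₀ = V₀ − E₀ = 511.1336 − 289.083518 = 222.050082
spread = −(1/T)·ln(B₀/D) − r = −(1/7.2735)·ln(222.050082/413.4781) − 0.0484 = 0.03707489

spread=0.0371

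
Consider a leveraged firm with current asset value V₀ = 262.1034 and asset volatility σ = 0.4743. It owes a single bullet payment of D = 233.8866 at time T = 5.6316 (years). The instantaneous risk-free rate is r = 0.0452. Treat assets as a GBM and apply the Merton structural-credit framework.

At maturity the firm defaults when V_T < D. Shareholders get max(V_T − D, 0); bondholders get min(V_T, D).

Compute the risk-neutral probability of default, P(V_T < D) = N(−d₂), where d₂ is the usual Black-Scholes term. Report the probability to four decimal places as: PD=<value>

d₁ = [ln(V₀/D) + (r + σ²/2)T] / (σ√T)
   = [ln(262.1034/233.8866) + (0.0452 + 0.5·0.4743²)·5.6316] / (0.4743·√5.6316)
   = [0.113903 + 0.887992] / 1.125561 = 0.890129
d₂ = d₁ − σ√T = 0.890129 − 1.125561 = -0.235432
risk-neutral PD = N(−d₂) = N(0.235432) = 0.593063

PD=0.5931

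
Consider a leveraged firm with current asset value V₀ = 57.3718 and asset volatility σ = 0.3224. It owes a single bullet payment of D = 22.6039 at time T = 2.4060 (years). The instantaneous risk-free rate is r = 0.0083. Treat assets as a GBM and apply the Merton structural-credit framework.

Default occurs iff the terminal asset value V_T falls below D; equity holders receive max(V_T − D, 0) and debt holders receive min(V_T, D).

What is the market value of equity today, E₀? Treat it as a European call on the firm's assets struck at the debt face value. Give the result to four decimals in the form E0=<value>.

d₁ = [ln(V₀/D) + (r + σ²/2)T] / (σ√T)
   = [ln(57.3718/22.6039) + (0.0083 + 0.5·0.3224²)·2.4060] / (0.3224·√2.4060)
   = [0.931430 + 0.145012] / 0.500084 = 2.152523
d₂ = d₁ − σ√T = 2.152523 − 0.500084 = 1.652439
N(d₁) = 0.984322,  N(d₂) = 0.950777,  e^(−rT) = 0.980228
E₀ = V₀·N(d₁) − D·e^(−rT)·N(d₂)
   = 57.3718·0.984322 − 22.6039·0.980228·0.950777 = 35.405960

E0=35.4060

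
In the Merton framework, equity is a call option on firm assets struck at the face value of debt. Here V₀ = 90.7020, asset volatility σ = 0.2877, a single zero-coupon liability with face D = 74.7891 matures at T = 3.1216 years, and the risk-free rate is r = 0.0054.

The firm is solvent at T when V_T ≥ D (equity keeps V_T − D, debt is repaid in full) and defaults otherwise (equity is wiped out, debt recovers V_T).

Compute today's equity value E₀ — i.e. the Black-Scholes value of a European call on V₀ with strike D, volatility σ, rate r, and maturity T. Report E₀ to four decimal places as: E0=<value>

d₁ = [ln(V₀/D) + (r + σ²/2)T] / (σ√T)
   = [ln(90.7020/74.7891) + (0.0054 + 0.5·0.2877²)·3.1216] / (0.2877·√3.1216)
   = [0.192907 + 0.146046] / 0.508310 = 0.666824
d₂ = d₁ − σ√T = 0.666824 − 0.508310 = 0.158514
N(d₁) = 0.747558,  N(d₂) = 0.562974,  e^(−rT) = 0.983285
E₀ = V₀·N(d₁) − D·e^(−rT)·N(d₂)
   = 90.7020·0.747558 − 74.7891·0.983285·0.562974 = 26.404437

E0=26.4044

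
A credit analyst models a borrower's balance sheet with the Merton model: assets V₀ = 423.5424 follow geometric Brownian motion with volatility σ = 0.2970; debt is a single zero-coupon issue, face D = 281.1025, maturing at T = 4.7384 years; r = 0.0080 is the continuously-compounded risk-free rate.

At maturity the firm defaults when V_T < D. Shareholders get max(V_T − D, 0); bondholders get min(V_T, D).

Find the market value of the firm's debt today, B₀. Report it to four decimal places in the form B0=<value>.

B0=239.8993

d₁ = [ln(V₀/D) + (r + σ²/2)T] / (σ√T)
   = [ln(423.5424/281.1025) + (0.0080 + 0.5·0.2970²)·4.7384] / (0.2970·√4.7384)
   = [0.409934 + 0.246892] / 0.646506 = 1.015964
d₂ = d₁ − σ√T = 1.015964 − 0.646506 = 0.369458
N(d₁) = 0.845177,  N(d₂) = 0.644107,  e^(−rT) = 0.962802
E₀ = V₀·N(d₁) − D·e^(−rT)·N(d₂)
   = 423.5424·0.845177 − 281.1025·0.962802·0.644107 = 183.643129
B₀ = V₀ − E₀ = 423.5424 − 183.643129 = 239.899271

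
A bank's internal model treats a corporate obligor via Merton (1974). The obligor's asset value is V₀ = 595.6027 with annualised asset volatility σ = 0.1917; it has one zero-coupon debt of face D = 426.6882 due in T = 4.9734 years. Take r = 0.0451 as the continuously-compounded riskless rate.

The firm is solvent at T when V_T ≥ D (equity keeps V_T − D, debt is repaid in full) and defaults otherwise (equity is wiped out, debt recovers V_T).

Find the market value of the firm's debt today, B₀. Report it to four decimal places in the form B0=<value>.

d₁ = [ln(V₀/D) + (r + σ²/2)T] / (σ√T)
   = [ln(595.6027/426.6882) + (0.0451 + 0.5·0.1917²)·4.9734] / (0.1917·√4.9734)
   = [0.333520 + 0.315684] / 0.427512 = 1.518562
d₂ = d₁ − σ√T = 1.518562 − 0.427512 = 1.091049
N(d₁) = 0.935564,  N(d₂) = 0.862374,  e^(−rT) = 0.799075
E₀ = V₀·N(d₁) − D·e^(−rT)·N(d₂)
   = 595.6027·0.935564 − 426.6882·0.799075·0.862374 = 263.192539
B₀ = V₀ − E₀ = 595.6027 − 263.192539 = 332.410161

B0=332.4102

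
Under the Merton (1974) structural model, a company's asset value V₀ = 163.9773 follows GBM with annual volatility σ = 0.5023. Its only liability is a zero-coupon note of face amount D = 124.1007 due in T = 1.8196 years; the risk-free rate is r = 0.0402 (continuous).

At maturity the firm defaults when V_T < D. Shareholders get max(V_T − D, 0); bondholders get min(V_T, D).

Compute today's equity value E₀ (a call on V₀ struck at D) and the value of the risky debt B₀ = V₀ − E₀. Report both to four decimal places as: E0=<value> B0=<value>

E0=65.9968 B0=97.9805

d₁ = [ln(V₀/D) + (r + σ²/2)T] / (σ√T)
   = [ln(163.9773/124.1007) + (0.0402 + 0.5·0.5023²)·1.8196] / (0.5023·√1.8196)
   = [0.278635 + 0.302695] / 0.677565 = 0.857969
d₂ = d₁ − σ√T = 0.857969 − 0.677565 = 0.180404
N(d₁) = 0.804545,  N(d₂) = 0.571582,  e^(−rT) = 0.929463
E₀ = V₀·N(d₁) − D·e^(−rT)·N(d₂)
   = 163.9773·0.804545 − 124.1007·0.929463·0.571582 = 65.996832
B₀ = V₀ − E₀ = 163.9773 − 65.996832 = 97.980468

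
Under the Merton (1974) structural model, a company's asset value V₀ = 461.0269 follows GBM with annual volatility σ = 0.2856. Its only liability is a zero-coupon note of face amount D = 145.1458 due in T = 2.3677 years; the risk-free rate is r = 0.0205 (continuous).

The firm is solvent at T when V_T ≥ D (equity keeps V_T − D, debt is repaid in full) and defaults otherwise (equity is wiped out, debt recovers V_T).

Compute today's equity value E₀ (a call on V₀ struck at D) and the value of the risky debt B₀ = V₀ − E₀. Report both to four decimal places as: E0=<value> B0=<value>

E0=322.8589 B0=138.1680

d₁ = [ln(V₀/D) + (r + σ²/2)T] / (σ√T)
   = [ln(461.0269/145.1458) + (0.0205 + 0.5·0.2856²)·2.3677] / (0.2856·√2.3677)
   = [1.155718 + 0.145101] / 0.439462 = 2.960025
d₂ = d₁ − σ√T = 2.960025 − 0.439462 = 2.520562
N(d₁) = 0.998462,  N(d₂) = 0.994142,  e^(−rT) = 0.952621
E₀ = V₀·N(d₁) − D·e^(−rT)·N(d₂)
   = 461.0269·0.998462 − 145.1458·0.952621·0.994142 = 322.858860
B₀ = V₀ − E₀ = 461.0269 − 322.858860 = 138.168040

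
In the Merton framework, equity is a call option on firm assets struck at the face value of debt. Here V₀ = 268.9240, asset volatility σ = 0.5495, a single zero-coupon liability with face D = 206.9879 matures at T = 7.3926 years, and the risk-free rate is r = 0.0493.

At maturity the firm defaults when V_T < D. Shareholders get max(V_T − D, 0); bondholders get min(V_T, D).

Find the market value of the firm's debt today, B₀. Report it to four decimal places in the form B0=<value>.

B0=86.1576

d₁ = [ln(V₀/D) + (r + σ²/2)T] / (σ√T)
   = [ln(268.9240/206.9879) + (0.0493 + 0.5·0.5495²)·7.3926] / (0.5495·√7.3926)
   = [0.261768 + 1.480554] / 1.494054 = 1.166171
d₂ = d₁ − σ√T = 1.166171 − 1.494054 = -0.327883
N(d₁) = 0.878227,  N(d₂) = 0.371500,  e^(−rT) = 0.694575
E₀ = V₀·N(d₁) − D·e^(−rT)·N(d₂)
   = 268.9240·0.878227 − 206.9879·0.694575·0.371500 = 182.766362
B₀ = V₀ − E₀ = 268.9240 − 182.766362 = 86.157638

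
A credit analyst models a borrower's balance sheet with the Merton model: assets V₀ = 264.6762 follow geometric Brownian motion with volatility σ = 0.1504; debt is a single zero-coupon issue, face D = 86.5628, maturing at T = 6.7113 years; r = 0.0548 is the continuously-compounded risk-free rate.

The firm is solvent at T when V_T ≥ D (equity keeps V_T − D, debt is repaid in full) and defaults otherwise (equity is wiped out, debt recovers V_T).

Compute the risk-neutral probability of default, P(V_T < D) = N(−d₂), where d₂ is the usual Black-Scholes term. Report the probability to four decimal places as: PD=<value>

PD=0.0001

d₁ = [ln(V₀/D) + (r + σ²/2)T] / (σ√T)
   = [ln(264.6762/86.5628) + (0.0548 + 0.5·0.1504²)·6.7113] / (0.1504·√6.7113)
   = [1.117637 + 0.443685] / 0.389629 = 4.007202
d₂ = d₁ − σ√T = 4.007202 − 0.389629 = 3.617573
risk-neutral PD = N(−d₂) = N(-3.617573) = 0.000149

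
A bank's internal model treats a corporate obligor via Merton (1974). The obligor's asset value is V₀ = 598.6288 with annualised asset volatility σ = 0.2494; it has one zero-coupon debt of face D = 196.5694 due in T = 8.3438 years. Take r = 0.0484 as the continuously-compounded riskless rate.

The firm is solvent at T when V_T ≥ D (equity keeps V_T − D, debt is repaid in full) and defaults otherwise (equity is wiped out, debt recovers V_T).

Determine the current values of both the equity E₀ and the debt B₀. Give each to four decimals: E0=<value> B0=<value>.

E0=468.5881 B0=130.0407

d₁ = [ln(V₀/D) + (r + σ²/2)T] / (σ√T)
   = [ln(598.6288/196.5694) + (0.0484 + 0.5·0.2494²)·8.3438] / (0.2494·√8.3438)
   = [1.113626 + 0.663334] / 0.720408 = 2.466603
d₂ = d₁ − σ√T = 2.466603 − 0.720408 = 1.746195
N(d₁) = 0.993180,  N(d₂) = 0.959611,  e^(−rT) = 0.667751
E₀ = V₀·N(d₁) − D·e^(−rT)·N(d₂)
   = 598.6288·0.993180 − 196.5694·0.667751·0.959611 = 468.588065
B₀ = V₀ − E₀ = 598.6288 − 468.588065 = 130.040735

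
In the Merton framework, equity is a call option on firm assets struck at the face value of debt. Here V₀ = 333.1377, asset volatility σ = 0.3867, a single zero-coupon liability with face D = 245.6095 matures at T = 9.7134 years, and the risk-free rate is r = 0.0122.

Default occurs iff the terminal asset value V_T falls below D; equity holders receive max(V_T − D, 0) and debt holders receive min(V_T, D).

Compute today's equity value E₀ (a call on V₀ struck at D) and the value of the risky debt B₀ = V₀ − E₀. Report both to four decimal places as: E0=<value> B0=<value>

E0=189.0446 B0=144.0931

d₁ = [ln(V₀/D) + (r + σ²/2)T] / (σ√T)
   = [ln(333.1377/245.6095) + (0.0122 + 0.5·0.3867²)·9.7134] / (0.3867·√9.7134)
   = [0.304813 + 0.844759] / 1.205202 = 0.953842
d₂ = d₁ − σ√T = 0.953842 − 1.205202 = -0.251360
N(d₁) = 0.829918,  N(d₂) = 0.400768,  e^(−rT) = 0.888249
E₀ = V₀·N(d₁) − D·e^(−rT)·N(d₂)
   = 333.1377·0.829918 − 245.6095·0.888249·0.400768 = 189.044572
B₀ = V₀ − E₀ = 333.1377 − 189.044572 = 144.093128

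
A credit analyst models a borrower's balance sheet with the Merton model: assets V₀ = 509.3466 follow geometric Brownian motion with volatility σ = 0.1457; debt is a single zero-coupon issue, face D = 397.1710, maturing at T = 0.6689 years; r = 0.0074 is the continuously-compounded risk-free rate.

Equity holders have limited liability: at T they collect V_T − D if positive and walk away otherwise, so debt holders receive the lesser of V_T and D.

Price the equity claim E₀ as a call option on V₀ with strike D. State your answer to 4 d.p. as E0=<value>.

d₁ = [ln(V₀/D) + (r + σ²/2)T] / (σ√T)
   = [ln(509.3466/397.1710) + (0.0074 + 0.5·0.1457²)·0.6689] / (0.1457·√0.6689)
   = [0.248762 + 0.012050] / 0.119163 = 2.188702
d₂ = d₁ − σ√T = 2.188702 − 0.119163 = 2.069539
N(d₁) = 0.985691,  N(d₂) = 0.980752,  e^(−rT) = 0.995062
E₀ = V₀·N(d₁) − D·e^(−rT)·N(d₂)
   = 509.3466·0.985691 − 397.1710·0.995062·0.980752 = 114.455216

E0=114.4552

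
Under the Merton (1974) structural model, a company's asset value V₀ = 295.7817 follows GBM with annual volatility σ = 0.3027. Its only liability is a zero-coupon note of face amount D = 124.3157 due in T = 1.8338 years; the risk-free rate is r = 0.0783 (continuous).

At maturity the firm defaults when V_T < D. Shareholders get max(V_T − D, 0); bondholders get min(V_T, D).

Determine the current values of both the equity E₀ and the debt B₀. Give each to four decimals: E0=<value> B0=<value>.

d₁ = [ln(V₀/D) + (r + σ²/2)T] / (σ√T)
   = [ln(295.7817/124.3157) + (0.0783 + 0.5·0.3027²)·1.8338] / (0.3027·√1.8338)
   = [0.866797 + 0.227600] / 0.409910 = 2.669848
d₂ = d₁ − σ√T = 2.669848 − 0.409910 = 2.259938
N(d₁) = 0.996206,  N(d₂) = 0.988087,  e^(−rT) = 0.866246
E₀ = V₀·N(d₁) − D·e^(−rT)·N(d₂)
   = 295.7817·0.996206 − 124.3157·0.866246·0.988087 = 188.254302
B₀ = V₀ − E₀ = 295.7817 − 188.254302 = 107.527398

E0=188.2543 B0=107.5274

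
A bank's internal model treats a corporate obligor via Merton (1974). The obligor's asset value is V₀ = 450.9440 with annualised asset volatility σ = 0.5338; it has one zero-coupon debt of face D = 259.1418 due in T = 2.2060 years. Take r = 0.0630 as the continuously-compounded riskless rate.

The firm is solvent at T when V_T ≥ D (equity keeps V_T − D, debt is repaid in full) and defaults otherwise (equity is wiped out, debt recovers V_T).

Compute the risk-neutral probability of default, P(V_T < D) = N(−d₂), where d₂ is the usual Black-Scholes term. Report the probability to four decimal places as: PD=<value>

d₁ = [ln(V₀/D) + (r + σ²/2)T] / (σ√T)
   = [ln(450.9440/259.1418) + (0.0630 + 0.5·0.5338²)·2.2060] / (0.5338·√2.2060)
   = [0.553968 + 0.453270] / 0.792832 = 1.270429
d₂ = d₁ − σ√T = 1.270429 − 0.792832 = 0.477597
risk-neutral PD = N(−d₂) = N(-0.477597) = 0.316469

PD=0.3165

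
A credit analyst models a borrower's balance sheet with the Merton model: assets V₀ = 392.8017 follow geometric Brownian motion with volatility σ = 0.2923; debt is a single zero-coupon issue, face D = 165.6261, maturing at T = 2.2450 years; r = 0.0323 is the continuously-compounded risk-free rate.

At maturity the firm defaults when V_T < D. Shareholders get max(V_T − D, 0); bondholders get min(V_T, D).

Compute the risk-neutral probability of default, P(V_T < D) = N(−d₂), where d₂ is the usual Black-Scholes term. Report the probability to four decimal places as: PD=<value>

d₁ = [ln(V₀/D) + (r + σ²/2)T] / (σ√T)
   = [ln(392.8017/165.6261) + (0.0323 + 0.5·0.2923²)·2.2450] / (0.2923·√2.2450)
   = [0.863572 + 0.168419] / 0.437963 = 2.356346
d₂ = d₁ − σ√T = 2.356346 − 0.437963 = 1.918383
risk-neutral PD = N(−d₂) = N(-1.918383) = 0.027531

PD=0.0275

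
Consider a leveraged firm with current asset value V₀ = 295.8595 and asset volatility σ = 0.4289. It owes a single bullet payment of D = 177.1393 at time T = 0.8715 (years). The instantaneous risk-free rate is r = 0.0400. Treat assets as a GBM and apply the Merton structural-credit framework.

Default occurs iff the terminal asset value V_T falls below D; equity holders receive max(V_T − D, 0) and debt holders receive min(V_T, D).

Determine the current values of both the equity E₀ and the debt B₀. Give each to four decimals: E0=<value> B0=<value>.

d₁ = [ln(V₀/D) + (r + σ²/2)T] / (σ√T)
   = [ln(295.8595/177.1393) + (0.0400 + 0.5·0.4289²)·0.8715] / (0.4289·√0.8715)
   = [0.512948 + 0.115018] / 0.400396 = 1.568364
d₂ = d₁ − σ√T = 1.568364 − 0.400396 = 1.167968
N(d₁) = 0.941602,  N(d₂) = 0.878590,  e^(−rT) = 0.965741
E₀ = V₀·N(d₁) − D·e^(−rT)·N(d₂)
   = 295.8595·0.941602 − 177.1393·0.965741·0.878590 = 128.280906
B₀ = V₀ − E₀ = 295.8595 − 128.280906 = 167.578594

E0=128.2809 B0=167.5786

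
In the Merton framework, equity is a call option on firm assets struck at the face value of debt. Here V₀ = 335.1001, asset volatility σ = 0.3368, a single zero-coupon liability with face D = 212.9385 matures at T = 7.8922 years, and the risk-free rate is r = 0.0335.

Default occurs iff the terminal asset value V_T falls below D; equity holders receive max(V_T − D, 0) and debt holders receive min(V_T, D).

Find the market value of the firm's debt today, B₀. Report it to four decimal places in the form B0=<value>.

d₁ = [ln(V₀/D) + (r + σ²/2)T] / (σ√T)
   = [ln(335.1001/212.9385) + (0.0335 + 0.5·0.3368²)·7.8922] / (0.3368·√7.8922)
   = [0.453426 + 0.712012] / 0.946174 = 1.231737
d₂ = d₁ − σ√T = 1.231737 − 0.946174 = 0.285562
N(d₁) = 0.890976,  N(d₂) = 0.612393,  e^(−rT) = 0.767675
E₀ = V₀·N(d₁) − D·e^(−rT)·N(d₂)
   = 335.1001·0.890976 − 212.9385·0.767675·0.612393 = 198.459775
B₀ = V₀ − E₀ = 335.1001 − 198.459775 = 136.640325

B0=136.6403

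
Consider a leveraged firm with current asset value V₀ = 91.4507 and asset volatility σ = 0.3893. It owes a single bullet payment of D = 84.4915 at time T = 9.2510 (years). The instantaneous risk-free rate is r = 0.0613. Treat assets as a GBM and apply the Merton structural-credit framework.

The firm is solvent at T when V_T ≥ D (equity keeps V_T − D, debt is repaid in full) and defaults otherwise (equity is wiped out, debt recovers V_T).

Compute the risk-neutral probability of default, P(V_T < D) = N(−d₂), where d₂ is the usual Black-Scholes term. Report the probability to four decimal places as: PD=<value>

PD=0.5185

d₁ = [ln(V₀/D) + (r + σ²/2)T] / (σ√T)
   = [ln(91.4507/84.4915) + (0.0613 + 0.5·0.3893²)·9.2510] / (0.3893·√9.2510)
   = [0.079149 + 1.268102] / 1.184074 = 1.137810
d₂ = d₁ − σ√T = 1.137810 − 1.184074 = -0.046264
risk-neutral PD = N(−d₂) = N(0.046264) = 0.518450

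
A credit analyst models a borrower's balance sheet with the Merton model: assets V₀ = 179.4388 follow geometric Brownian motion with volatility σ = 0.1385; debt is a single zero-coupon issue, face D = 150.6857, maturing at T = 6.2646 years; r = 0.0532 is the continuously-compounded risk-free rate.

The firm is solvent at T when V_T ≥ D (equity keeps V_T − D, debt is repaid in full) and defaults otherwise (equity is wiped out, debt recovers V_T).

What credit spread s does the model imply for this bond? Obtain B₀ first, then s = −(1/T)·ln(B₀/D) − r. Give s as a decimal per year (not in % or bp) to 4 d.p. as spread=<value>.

spread=0.0023

d₁ = [ln(V₀/D) + (r + σ²/2)T] / (σ√T)
   = [ln(179.4388/150.6857) + (0.0532 + 0.5·0.1385²)·6.2646] / (0.1385·√6.2646)
   = [0.174638 + 0.393361] / 0.346654 = 1.638518
d₂ = d₁ − σ√T = 1.638518 − 0.346654 = 1.291864
N(d₁) = 0.949343,  N(d₂) = 0.901798,  e^(−rT) = 0.716572
E₀ = V₀·N(d₁) − D·e^(−rT)·N(d₂)
   = 179.4388·0.949343 − 150.6857·0.716572·0.901798 = 72.975450
B₀ = V₀ − E₀ = 179.4388 − 72.975450 = 106.463350
spread = −(1/T)·ln(B₀/D) − r = −(1/6.2646)·ln(106.463350/150.6857) − 0.0532 = 0.00225373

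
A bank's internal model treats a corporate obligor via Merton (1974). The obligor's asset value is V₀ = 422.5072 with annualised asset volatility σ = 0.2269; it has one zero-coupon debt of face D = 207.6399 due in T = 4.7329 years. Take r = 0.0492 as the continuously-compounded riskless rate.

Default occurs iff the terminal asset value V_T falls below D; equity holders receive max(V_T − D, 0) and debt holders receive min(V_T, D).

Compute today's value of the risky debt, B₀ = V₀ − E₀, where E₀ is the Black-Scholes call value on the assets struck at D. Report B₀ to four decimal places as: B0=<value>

B0=163.1402

d₁ = [ln(V₀/D) + (r + σ²/2)T] / (σ√T)
   = [ln(422.5072/207.6399) + (0.0492 + 0.5·0.2269²)·4.7329] / (0.2269·√4.7329)
   = [0.710401 + 0.354692] / 0.493626 = 2.157692
d₂ = d₁ − σ√T = 2.157692 − 0.493626 = 1.664066
N(d₁) = 0.984524,  N(d₂) = 0.951950,  e^(−rT) = 0.792266
E₀ = V₀·N(d₁) − D·e^(−rT)·N(d₂)
   = 422.5072·0.984524 − 207.6399·0.792266·0.951950 = 259.367039
B₀ = V₀ − E₀ = 422.5072 − 259.367039 = 163.140161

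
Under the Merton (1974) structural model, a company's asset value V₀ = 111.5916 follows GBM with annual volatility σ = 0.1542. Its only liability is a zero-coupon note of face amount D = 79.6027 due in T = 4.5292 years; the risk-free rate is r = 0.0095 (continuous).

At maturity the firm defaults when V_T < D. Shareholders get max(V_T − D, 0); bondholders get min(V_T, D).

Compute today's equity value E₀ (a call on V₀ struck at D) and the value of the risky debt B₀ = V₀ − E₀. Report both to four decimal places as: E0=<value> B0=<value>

d₁ = [ln(V₀/D) + (r + σ²/2)T] / (σ√T)
   = [ln(111.5916/79.6027) + (0.0095 + 0.5·0.1542²)·4.5292] / (0.1542·√4.5292)
   = [0.337798 + 0.096874] / 0.328167 = 1.324544
d₂ = d₁ − σ√T = 1.324544 − 0.328167 = 0.996377
N(d₁) = 0.907339,  N(d₂) = 0.840467,  e^(−rT) = 0.957885
E₀ = V₀·N(d₁) − D·e^(−rT)·N(d₂)
   = 111.5916·0.907339 − 79.6027·0.957885·0.840467 = 37.165614
B₀ = V₀ − E₀ = 111.5916 − 37.165614 = 74.425986

E0=37.1656 B0=74.4260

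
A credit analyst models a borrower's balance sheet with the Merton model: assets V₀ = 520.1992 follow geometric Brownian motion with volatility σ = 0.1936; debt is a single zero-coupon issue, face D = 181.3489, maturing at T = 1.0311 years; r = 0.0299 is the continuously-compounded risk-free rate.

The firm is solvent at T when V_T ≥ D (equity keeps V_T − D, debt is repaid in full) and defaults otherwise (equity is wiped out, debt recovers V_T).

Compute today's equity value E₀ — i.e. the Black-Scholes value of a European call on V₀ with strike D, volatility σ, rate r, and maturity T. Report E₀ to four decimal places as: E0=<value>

E0=344.3560

d₁ = [ln(V₀/D) + (r + σ²/2)T] / (σ√T)
   = [ln(520.1992/181.3489) + (0.0299 + 0.5·0.1936²)·1.0311] / (0.1936·√1.0311)
   = [1.053789 + 0.050153] / 0.196587 = 5.615528
d₂ = d₁ − σ√T = 5.615528 − 0.196587 = 5.418941
N(d₁) = 1.000000,  N(d₂) = 1.000000,  e^(−rT) = 0.969641
E₀ = V₀·N(d₁) − D·e^(−rT)·N(d₂)
   = 520.1992·1.000000 − 181.3489·0.969641·1.000000 = 344.355961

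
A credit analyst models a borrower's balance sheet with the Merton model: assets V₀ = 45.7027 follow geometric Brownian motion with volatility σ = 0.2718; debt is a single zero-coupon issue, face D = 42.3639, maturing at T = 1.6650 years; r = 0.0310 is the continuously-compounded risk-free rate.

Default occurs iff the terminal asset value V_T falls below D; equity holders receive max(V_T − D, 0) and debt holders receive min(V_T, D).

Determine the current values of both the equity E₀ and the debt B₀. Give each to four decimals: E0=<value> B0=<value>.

d₁ = [ln(V₀/D) + (r + σ²/2)T] / (σ√T)
   = [ln(45.7027/42.3639) + (0.0310 + 0.5·0.2718²)·1.6650] / (0.2718·√1.6650)
   = [0.075861 + 0.113116] / 0.350717 = 0.538831
d₂ = d₁ − σ√T = 0.538831 − 0.350717 = 0.188114
N(d₁) = 0.704998,  N(d₂) = 0.574606,  e^(−rT) = 0.949694
E₀ = V₀·N(d₁) − D·e^(−rT)·N(d₂)
   = 45.7027·0.704998 − 42.3639·0.949694·0.574606 = 9.102322
B₀ = V₀ − E₀ = 45.7027 − 9.102322 = 36.600378

E0=9.1023 B0=36.6004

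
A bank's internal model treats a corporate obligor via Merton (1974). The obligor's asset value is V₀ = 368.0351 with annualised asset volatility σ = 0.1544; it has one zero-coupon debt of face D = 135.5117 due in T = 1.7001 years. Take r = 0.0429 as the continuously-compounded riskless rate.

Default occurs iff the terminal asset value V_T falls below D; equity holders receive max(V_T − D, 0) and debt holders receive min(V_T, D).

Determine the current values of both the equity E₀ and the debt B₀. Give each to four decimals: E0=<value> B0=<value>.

d₁ = [ln(V₀/D) + (r + σ²/2)T] / (σ√T)
   = [ln(368.0351/135.5117) + (0.0429 + 0.5·0.1544²)·1.7001] / (0.1544·√1.7001)
   = [0.999120 + 0.093199] / 0.201319 = 5.425816
d₂ = d₁ − σ√T = 5.425816 − 0.201319 = 5.224497
N(d₁) = 1.000000,  N(d₂) = 1.000000,  e^(−rT) = 0.929662
E₀ = V₀·N(d₁) − D·e^(−rT)·N(d₂)
   = 368.0351·1.000000 − 135.5117·0.929662·1.000000 = 242.055034
B₀ = V₀ − E₀ = 368.0351 − 242.055034 = 125.980066

E0=242.0550 B0=125.9801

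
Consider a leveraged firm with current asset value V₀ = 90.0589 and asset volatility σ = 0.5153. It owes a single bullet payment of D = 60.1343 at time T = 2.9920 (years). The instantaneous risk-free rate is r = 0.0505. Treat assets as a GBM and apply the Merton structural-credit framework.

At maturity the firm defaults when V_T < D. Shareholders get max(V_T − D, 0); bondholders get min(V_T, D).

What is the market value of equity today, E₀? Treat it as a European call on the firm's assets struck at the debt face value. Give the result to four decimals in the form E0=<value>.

d₁ = [ln(V₀/D) + (r + σ²/2)T] / (σ√T)
   = [ln(90.0589/60.1343) + (0.0505 + 0.5·0.5153²)·2.9920] / (0.5153·√2.9920)
   = [0.403884 + 0.548335] / 0.891335 = 1.068306
d₂ = d₁ − σ√T = 1.068306 − 0.891335 = 0.176971
N(d₁) = 0.857309,  N(d₂) = 0.570234,  e^(−rT) = 0.859765
E₀ = V₀·N(d₁) − D·e^(−rT)·N(d₂)
   = 90.0589·0.857309 − 60.1343·0.859765·0.570234 = 47.726378

E0=47.7264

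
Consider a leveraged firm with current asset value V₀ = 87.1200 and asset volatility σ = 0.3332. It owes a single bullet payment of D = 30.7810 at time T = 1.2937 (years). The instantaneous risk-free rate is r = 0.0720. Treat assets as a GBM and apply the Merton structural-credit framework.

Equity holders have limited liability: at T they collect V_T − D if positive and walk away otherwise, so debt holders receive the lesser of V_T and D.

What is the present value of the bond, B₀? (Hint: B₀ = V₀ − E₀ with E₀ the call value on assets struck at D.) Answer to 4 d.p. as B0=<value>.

B0=28.0361

d₁ = [ln(V₀/D) + (r + σ²/2)T] / (σ√T)
   = [ln(87.1200/30.7810) + (0.0720 + 0.5·0.3332²)·1.2937] / (0.3332·√1.2937)
   = [1.040389 + 0.164961] / 0.378985 = 3.180471
d₂ = d₁ − σ√T = 3.180471 − 0.378985 = 2.801486
N(d₁) = 0.999265,  N(d₂) = 0.997457,  e^(−rT) = 0.911060
E₀ = V₀·N(d₁) − D·e^(−rT)·N(d₂)
   = 87.1200·0.999265 − 30.7810·0.911060·0.997457 = 59.083935
B₀ = V₀ − E₀ = 87.1200 − 59.083935 = 28.036065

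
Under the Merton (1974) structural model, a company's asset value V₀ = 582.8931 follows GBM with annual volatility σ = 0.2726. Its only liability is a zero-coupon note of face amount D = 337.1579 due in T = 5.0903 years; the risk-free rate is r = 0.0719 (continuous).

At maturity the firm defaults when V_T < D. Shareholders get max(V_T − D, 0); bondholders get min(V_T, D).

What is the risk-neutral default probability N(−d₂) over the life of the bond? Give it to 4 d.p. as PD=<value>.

PD=0.1195

d₁ = [ln(V₀/D) + (r + σ²/2)T] / (σ√T)
   = [ln(582.8931/337.1579) + (0.0719 + 0.5·0.2726²)·5.0903] / (0.2726·√5.0903)
   = [0.547452 + 0.555125] / 0.615032 = 1.792716
d₂ = d₁ − σ√T = 1.792716 − 0.615032 = 1.177684
risk-neutral PD = N(−d₂) = N(-1.177684) = 0.119461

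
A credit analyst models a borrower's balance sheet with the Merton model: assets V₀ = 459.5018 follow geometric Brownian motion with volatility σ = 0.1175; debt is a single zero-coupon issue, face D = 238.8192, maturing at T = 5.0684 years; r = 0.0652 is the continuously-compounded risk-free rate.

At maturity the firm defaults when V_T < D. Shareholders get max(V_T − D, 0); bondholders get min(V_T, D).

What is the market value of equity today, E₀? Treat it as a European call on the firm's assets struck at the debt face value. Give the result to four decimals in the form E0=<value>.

E0=287.8896

d₁ = [ln(V₀/D) + (r + σ²/2)T] / (σ√T)
   = [ln(459.5018/238.8192) + (0.0652 + 0.5·0.1175²)·5.0684] / (0.1175·√5.0684)
   = [0.654436 + 0.365447] / 0.264529 = 3.855470
d₂ = d₁ − σ√T = 3.855470 − 0.264529 = 3.590941
N(d₁) = 0.999942,  N(d₂) = 0.999835,  e^(−rT) = 0.718593
E₀ = V₀·N(d₁) − D·e^(−rT)·N(d₂)
   = 459.5018·0.999942 − 238.8192·0.718593·0.999835 = 287.889649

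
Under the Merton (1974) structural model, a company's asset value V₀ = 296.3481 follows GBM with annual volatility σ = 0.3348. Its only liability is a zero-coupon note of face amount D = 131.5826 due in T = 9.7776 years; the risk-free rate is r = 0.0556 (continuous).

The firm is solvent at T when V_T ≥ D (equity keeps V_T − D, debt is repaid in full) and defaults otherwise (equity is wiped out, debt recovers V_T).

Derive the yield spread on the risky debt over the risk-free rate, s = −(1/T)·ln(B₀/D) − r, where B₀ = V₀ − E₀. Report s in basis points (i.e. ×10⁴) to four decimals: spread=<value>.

spread=92.3922

d₁ = [ln(V₀/D) + (r + σ²/2)T] / (σ√T)
   = [ln(296.3481/131.5826) + (0.0556 + 0.5·0.3348²)·9.7776] / (0.3348·√9.7776)
   = [0.811900 + 1.091625] / 1.046891 = 1.818264
d₂ = d₁ − σ√T = 1.818264 − 1.046891 = 0.771373
N(d₁) = 0.965488,  N(d₂) = 0.779757,  e^(−rT) = 0.580634
E₀ = V₀·N(d₁) − D·e^(−rT)·N(d₂)
   = 296.3481·0.965488 − 131.5826·0.580634·0.779757 = 226.546087
B₀ = V₀ − E₀ = 296.3481 − 226.546087 = 69.802013
spread = −(1/T)·ln(B₀/D) − r = −(1/9.7776)·ln(69.802013/131.5826) − 0.0556 = 0.00923922
in basis points: 0.00923922 × 10⁴ = 92.3922 bp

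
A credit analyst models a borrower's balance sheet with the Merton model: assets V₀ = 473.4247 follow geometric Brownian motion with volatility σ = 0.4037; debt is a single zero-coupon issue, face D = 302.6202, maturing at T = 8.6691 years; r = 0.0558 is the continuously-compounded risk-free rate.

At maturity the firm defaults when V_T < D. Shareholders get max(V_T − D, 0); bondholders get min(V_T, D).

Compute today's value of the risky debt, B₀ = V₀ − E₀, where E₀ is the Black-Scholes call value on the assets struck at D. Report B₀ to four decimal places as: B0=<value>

d₁ = [ln(V₀/D) + (r + σ²/2)T] / (σ√T)
   = [ln(473.4247/302.6202) + (0.0558 + 0.5·0.4037²)·8.6691] / (0.4037·√8.6691)
   = [0.447514 + 1.190153] / 1.188627 = 1.377780
d₂ = d₁ − σ√T = 1.377780 − 1.188627 = 0.189153
N(d₁) = 0.915864,  N(d₂) = 0.575014,  e^(−rT) = 0.616476
E₀ = V₀·N(d₁) − D·e^(−rT)·N(d₂)
   = 473.4247·0.915864 − 302.6202·0.616476·0.575014 = 326.319415
B₀ = V₀ − E₀ = 473.4247 − 326.319415 = 147.105285

B0=147.1053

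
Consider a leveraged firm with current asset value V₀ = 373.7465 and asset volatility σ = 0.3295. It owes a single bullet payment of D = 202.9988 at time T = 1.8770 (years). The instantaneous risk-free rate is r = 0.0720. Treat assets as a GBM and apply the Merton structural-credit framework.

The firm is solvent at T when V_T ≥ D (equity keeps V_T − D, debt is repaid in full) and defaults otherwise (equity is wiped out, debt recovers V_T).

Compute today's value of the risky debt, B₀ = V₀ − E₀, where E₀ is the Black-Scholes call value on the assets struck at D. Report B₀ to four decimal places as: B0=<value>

d₁ = [ln(V₀/D) + (r + σ²/2)T] / (σ√T)
   = [ln(373.7465/202.9988) + (0.0720 + 0.5·0.3295²)·1.8770] / (0.3295·√1.8770)
   = [0.610378 + 0.237037] / 0.451427 = 1.877191
d₂ = d₁ − σ√T = 1.877191 − 0.451427 = 1.425764
N(d₁) = 0.969754,  N(d₂) = 0.923032,  e^(−rT) = 0.873590
E₀ = V₀·N(d₁) − D·e^(−rT)·N(d₂)
   = 373.7465·0.969754 − 202.9988·0.873590·0.923032 = 198.753809
B₀ = V₀ − E₀ = 373.7465 − 198.753809 = 174.992691

B0=174.9927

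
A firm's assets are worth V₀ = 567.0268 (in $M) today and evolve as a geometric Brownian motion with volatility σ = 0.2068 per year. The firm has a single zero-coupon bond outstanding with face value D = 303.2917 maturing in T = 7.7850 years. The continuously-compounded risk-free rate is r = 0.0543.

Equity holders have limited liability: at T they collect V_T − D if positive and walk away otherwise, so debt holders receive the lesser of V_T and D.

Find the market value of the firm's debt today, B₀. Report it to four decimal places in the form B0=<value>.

d₁ = [ln(V₀/D) + (r + σ²/2)T] / (σ√T)
   = [ln(567.0268/303.2917) + (0.0543 + 0.5·0.2068²)·7.7850] / (0.2068·√7.7850)
   = [0.625712 + 0.589193] / 0.577005 = 2.105534
d₂ = d₁ − σ√T = 2.105534 − 0.577005 = 1.528529
N(d₁) = 0.982378,  N(d₂) = 0.936809,  e^(−rT) = 0.655258
E₀ = V₀·N(d₁) − D·e^(−rT)·N(d₂)
   = 567.0268·0.982378 − 303.2917·0.655258·0.936809 = 370.858118
B₀ = V₀ − E₀ = 567.0268 − 370.858118 = 196.168682

B0=196.1687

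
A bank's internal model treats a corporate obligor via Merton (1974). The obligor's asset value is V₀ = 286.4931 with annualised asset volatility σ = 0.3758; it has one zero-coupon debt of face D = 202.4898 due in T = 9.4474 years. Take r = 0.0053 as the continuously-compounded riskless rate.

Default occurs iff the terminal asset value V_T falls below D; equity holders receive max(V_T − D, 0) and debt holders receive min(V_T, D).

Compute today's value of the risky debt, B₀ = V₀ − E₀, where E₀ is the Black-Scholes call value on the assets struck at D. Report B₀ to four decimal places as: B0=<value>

d₁ = [ln(V₀/D) + (r + σ²/2)T] / (σ√T)
   = [ln(286.4931/202.4898) + (0.0053 + 0.5·0.3758²)·9.4474] / (0.3758·√9.4474)
   = [0.347025 + 0.717179] / 1.155082 = 0.921323
d₂ = d₁ − σ√T = 0.921323 − 1.155082 = -0.233759
N(d₁) = 0.821559,  N(d₂) = 0.407586,  e^(−rT) = 0.951162
E₀ = V₀·N(d₁) − D·e^(−rT)·N(d₂)
   = 286.4931·0.821559 − 202.4898·0.951162·0.407586 = 156.869742
B₀ = V₀ − E₀ = 286.4931 − 156.869742 = 129.623358

B0=129.6234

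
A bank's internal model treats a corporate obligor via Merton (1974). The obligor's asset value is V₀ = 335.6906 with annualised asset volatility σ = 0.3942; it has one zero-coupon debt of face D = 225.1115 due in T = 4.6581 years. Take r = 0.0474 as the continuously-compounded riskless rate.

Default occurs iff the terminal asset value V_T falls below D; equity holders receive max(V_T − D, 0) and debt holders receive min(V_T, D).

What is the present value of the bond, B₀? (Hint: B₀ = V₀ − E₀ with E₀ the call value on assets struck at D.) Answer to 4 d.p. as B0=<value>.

d₁ = [ln(V₀/D) + (r + σ²/2)T] / (σ√T)
   = [ln(335.6906/225.1115) + (0.0474 + 0.5·0.3942²)·4.6581] / (0.3942·√4.6581)
   = [0.399594 + 0.582713] / 0.850787 = 1.154586
d₂ = d₁ − σ√T = 1.154586 − 0.850787 = 0.303799
N(d₁) = 0.875870,  N(d₂) = 0.619360,  e^(−rT) = 0.801882
E₀ = V₀·N(d₁) − D·e^(−rT)·N(d₂)
   = 335.6906·0.875870 − 225.1115·0.801882·0.619360 = 182.219012
B₀ = V₀ − E₀ = 335.6906 − 182.219012 = 153.471588

B0=153.4716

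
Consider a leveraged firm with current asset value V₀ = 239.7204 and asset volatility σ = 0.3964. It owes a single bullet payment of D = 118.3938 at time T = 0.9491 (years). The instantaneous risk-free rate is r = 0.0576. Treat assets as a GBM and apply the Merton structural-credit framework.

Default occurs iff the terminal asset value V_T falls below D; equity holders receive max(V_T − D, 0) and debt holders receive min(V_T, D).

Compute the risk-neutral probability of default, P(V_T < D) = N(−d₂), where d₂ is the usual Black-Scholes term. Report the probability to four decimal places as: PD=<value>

d₁ = [ln(V₀/D) + (r + σ²/2)T] / (σ√T)
   = [ln(239.7204/118.3938) + (0.0576 + 0.5·0.3964²)·0.9491] / (0.3964·√0.9491)
   = [0.705457 + 0.129236] / 0.386180 = 2.161409
d₂ = d₁ − σ√T = 2.161409 − 0.386180 = 1.775229
risk-neutral PD = N(−d₂) = N(-1.775229) = 0.037930

PD=0.0379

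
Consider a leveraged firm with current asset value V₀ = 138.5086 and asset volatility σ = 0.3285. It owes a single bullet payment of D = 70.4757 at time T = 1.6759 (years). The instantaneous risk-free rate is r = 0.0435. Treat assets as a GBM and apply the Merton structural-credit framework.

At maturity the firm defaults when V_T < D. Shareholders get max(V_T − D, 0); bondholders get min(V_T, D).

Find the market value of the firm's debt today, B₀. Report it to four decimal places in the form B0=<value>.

d₁ = [ln(V₀/D) + (r + σ²/2)T] / (σ√T)
   = [ln(138.5086/70.4757) + (0.0435 + 0.5·0.3285²)·1.6759] / (0.3285·√1.6759)
   = [0.675664 + 0.163327] / 0.425265 = 1.972868
d₂ = d₁ − σ√T = 1.972868 − 0.425265 = 1.547603
N(d₁) = 0.975745,  N(d₂) = 0.939141,  e^(−rT) = 0.929692
E₀ = V₀·N(d₁) − D·e^(−rT)·N(d₂)
   = 138.5086·0.975745 − 70.4757·0.929692·0.939141 = 73.615840
B₀ = V₀ − E₀ = 138.5086 − 73.615840 = 64.892760

B0=64.8928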